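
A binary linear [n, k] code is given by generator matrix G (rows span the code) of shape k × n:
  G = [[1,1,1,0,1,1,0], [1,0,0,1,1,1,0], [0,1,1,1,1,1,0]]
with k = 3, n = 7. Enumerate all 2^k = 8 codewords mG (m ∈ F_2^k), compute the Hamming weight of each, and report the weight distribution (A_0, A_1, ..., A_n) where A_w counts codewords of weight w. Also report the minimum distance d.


Weight distribution: A_0 = 1, A_2 = 2, A_3 = 2, A_4 = 1, A_5 = 2. Minimum distance d = 2.

Enumerate all 2^3 = 8 messages m ∈ F_2^3.
For each, compute codeword c = mG in F_2^7, then tally its weight.
  m = 000 → c = 0000000, weight = 0.
  m = 100 → c = 1110110, weight = 5.
  m = 010 → c = 1001110, weight = 4.
  m = 110 → c = 0111000, weight = 3.
  m = 001 → c = 0111110, weight = 5.
  m = 101 → c = 1001000, weight = 2.
  m = 011 → c = 1110000, weight = 3.
  m = 111 → c = 0000110, weight = 2.
Tally weights:
  weight 0: 1 codewords.
  weight 2: 2 codewords.
  weight 3: 2 codewords.
  weight 4: 1 codewords.
  weight 5: 2 codewords.
Minimum distance d = smallest w > 0 with A_w > 0 = 2.
Sanity: Σ A_w = 8 = 2^3 = 8 ✓.


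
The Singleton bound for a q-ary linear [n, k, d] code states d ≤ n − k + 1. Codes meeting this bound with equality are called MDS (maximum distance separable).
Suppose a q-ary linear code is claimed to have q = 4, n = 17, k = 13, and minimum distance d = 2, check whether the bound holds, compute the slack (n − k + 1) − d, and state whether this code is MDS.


Singleton RHS = n − k + 1 = 5, slack = 3, bound satisfied, not MDS.

Singleton bound: d ≤ n − k + 1.
Here n = 17, k = 13, so n − k + 1 = 5.
Given d = 2, check d ≤ 5: YES.
Slack = (n − k + 1) − d = 3.
The code is NOT MDS (slack = 3 > 0).
Description: the claimed parameters are [17, 13, 2]_4; such a code would be non-MDS.


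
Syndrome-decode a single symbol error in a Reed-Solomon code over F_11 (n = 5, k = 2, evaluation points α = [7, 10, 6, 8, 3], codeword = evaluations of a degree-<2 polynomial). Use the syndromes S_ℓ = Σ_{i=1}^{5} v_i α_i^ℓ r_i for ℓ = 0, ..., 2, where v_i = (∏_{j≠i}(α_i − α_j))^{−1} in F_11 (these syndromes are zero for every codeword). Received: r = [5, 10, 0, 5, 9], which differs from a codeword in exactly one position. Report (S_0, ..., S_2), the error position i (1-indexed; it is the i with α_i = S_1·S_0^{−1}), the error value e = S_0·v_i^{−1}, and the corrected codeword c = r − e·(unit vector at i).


S = (8, 1, 7), error at position 1, error magnitude e = 8, c = [8, 10, 0, 5, 9].

Step 1: column multipliers v_i = (∏_{j≠i}(α_i − α_j))^{−1} mod 11.
  i = 1 (α = 7): (7−10)(7−6)(7−8)(7−3) = (−3)·1·(−1)·4 = 12 ≡ 1, so v_1 = 1^{−1} = 1 (mod 11).
  i = 2 (α = 10): (10−7)(10−6)(10−8)(10−3) = 3·4·2·7 = 168 ≡ 3, so v_2 = 3^{−1} = 4 (mod 11).
  i = 3 (α = 6): (6−7)(6−10)(6−8)(6−3) = (−1)·(−4)·(−2)·3 = −24 ≡ 9, so v_3 = 9^{−1} = 5 (mod 11).
  i = 4 (α = 8): (8−7)(8−10)(8−6)(8−3) = 1·(−2)·2·5 = −20 ≡ 2, so v_4 = 2^{−1} = 6 (mod 11).
  i = 5 (α = 3): (3−7)(3−10)(3−6)(3−8) = (−4)·(−7)·(−3)·(−5) = 420 ≡ 2, so v_5 = 2^{−1} = 6 (mod 11).
  v = [1, 4, 5, 6, 6].
Step 2: syndromes of r = [5, 10, 0, 5, 9] (all sums mod 11).
  S_0 = Σ v_i r_i = 1·5 + 4·10 + 5·0 + 6·5 + 6·9 = 129 ≡ 8.
  S_1 = Σ v_i α_i r_i = 1·7·5 + 4·10·10 + 5·6·0 + 6·8·5 + 6·3·9 = 837 ≡ 1.
  α_i^2 mod 11 = [5, 1, 3, 9, 9].
  S_2 = Σ v_i α_i^2 r_i = 1·5·5 + 4·1·10 + 5·3·0 + 6·9·5 + 6·9·9 = 821 ≡ 7.
  S = (8, 1, 7) ≠ 0, so r is not a codeword (an error is present).
Step 3: locate the error. For a single error e at position i, S_ℓ = v_i·e·α_i^ℓ, so α_err = S_1/S_0.
  S_0^{−1} = 8^{−1} = 7 (mod 11), so α_err = 1·7 = 7 ≡ 7 = α_1. Error position i = 1.
  Consistency check: S_2/S_1 = 7·1 = 7 ≡ 7 = α_err ✓ (single-error assumption holds).
Step 4: error magnitude e = S_0/v_1 = S_0·∏_{j≠1}(α_1 − α_j) = 8·1 = 8 ≡ 8 (mod 11).
Step 5: correct position 1: c_1 = r_1 − e = 5 − 8 ≡ 8 (mod 11). Hence c = [8, 10, 0, 5, 9].
  Check: interpolating c through the α_i gives m(x) = 7 + 8·x (degree < 2) with m(α_i) = c_i for every i, so c is indeed a codeword.


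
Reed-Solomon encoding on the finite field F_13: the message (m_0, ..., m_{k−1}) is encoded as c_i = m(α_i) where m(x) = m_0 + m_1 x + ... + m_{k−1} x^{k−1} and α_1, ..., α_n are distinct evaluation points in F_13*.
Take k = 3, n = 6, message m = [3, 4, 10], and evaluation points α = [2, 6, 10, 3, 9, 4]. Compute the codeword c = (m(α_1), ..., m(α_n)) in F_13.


c = [12, 10, 3, 1, 4, 10]

Message polynomial: m(x) = 3 + 4·x + 10·x^2 (mod 13).
For each evaluation point α_i, compute m(α_i) mod 13:
  α_1 = 2: Horner steps 10 → 11 → 12, so m(2) = 12.
  α_2 = 6: Horner steps 10 → 12 → 10, so m(6) = 10.
  α_3 = 10: Horner steps 10 → 0 → 3, so m(10) = 3.
  α_4 = 3: Horner steps 10 → 8 → 1, so m(3) = 1.
  α_5 = 9: Horner steps 10 → 3 → 4, so m(9) = 4.
  α_6 = 4: Horner steps 10 → 5 → 10, so m(4) = 10.
Codeword c = [12, 10, 3, 1, 4, 10] ∈ F_13^6.


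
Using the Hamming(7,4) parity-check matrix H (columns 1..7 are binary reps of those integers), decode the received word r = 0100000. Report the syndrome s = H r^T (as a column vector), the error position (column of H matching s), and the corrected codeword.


s = (0, 1, 0)^T, error position = 2, corrected codeword c = 0000000

Compute s = H r^T mod 2 one row at a time:
  s_1 = 0 + 0 + 0 + 0 = 0 ≡ 0 (mod 2).
  s_2 = 1 + 0 + 0 + 0 = 1 ≡ 1 (mod 2).
  s_3 = 0 + 0 + 0 + 0 = 0 ≡ 0 (mod 2).
s = (0, 1, 0)^T — this equals column 2 of H (binary 010), so error is at position 2.
Correct: flip bit 2 of r = 0100000 to get c = 0000000.


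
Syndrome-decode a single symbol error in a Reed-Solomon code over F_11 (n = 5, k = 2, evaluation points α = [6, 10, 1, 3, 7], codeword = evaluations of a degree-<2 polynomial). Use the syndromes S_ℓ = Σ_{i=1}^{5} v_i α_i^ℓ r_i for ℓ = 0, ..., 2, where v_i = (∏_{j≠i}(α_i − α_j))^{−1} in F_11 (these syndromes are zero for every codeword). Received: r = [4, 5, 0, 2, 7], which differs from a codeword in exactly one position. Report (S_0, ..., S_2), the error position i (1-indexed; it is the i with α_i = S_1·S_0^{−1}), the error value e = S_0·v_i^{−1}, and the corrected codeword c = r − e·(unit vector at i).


S = (5, 4, 1), error at position 4, error magnitude e = 7, c = [4, 5, 0, 6, 7].

Step 1: column multipliers v_i = (∏_{j≠i}(α_i − α_j))^{−1} mod 11.
  i = 1 (α = 6): (6−10)(6−1)(6−3)(6−7) = (−4)·5·3·(−1) = 60 ≡ 5, so v_1 = 5^{−1} = 9 (mod 11).
  i = 2 (α = 10): (10−6)(10−1)(10−3)(10−7) = 4·9·7·3 = 756 ≡ 8, so v_2 = 8^{−1} = 7 (mod 11).
  i = 3 (α = 1): (1−6)(1−10)(1−3)(1−7) = (−5)·(−9)·(−2)·(−6) = 540 ≡ 1, so v_3 = 1^{−1} = 1 (mod 11).
  i = 4 (α = 3): (3−6)(3−10)(3−1)(3−7) = (−3)·(−7)·2·(−4) = −168 ≡ 8, so v_4 = 8^{−1} = 7 (mod 11).
  i = 5 (α = 7): (7−6)(7−10)(7−1)(7−3) = 1·(−3)·6·4 = −72 ≡ 5, so v_5 = 5^{−1} = 9 (mod 11).
  v = [9, 7, 1, 7, 9].
Step 2: syndromes of r = [4, 5, 0, 2, 7] (all sums mod 11).
  S_0 = Σ v_i r_i = 9·4 + 7·5 + 1·0 + 7·2 + 9·7 = 148 ≡ 5.
  S_1 = Σ v_i α_i r_i = 9·6·4 + 7·10·5 + 1·1·0 + 7·3·2 + 9·7·7 = 1049 ≡ 4.
  α_i^2 mod 11 = [3, 1, 1, 9, 5].
  S_2 = Σ v_i α_i^2 r_i = 9·3·4 + 7·1·5 + 1·1·0 + 7·9·2 + 9·5·7 = 584 ≡ 1.
  S = (5, 4, 1) ≠ 0, so r is not a codeword (an error is present).
Step 3: locate the error. For a single error e at position i, S_ℓ = v_i·e·α_i^ℓ, so α_err = S_1/S_0.
  S_0^{−1} = 5^{−1} = 9 (mod 11), so α_err = 4·9 = 36 ≡ 3 = α_4. Error position i = 4.
  Consistency check: S_2/S_1 = 1·3 = 3 ≡ 3 = α_err ✓ (single-error assumption holds).
Step 4: error magnitude e = S_0/v_4 = S_0·∏_{j≠4}(α_4 − α_j) = 5·8 = 40 ≡ 7 (mod 11).
Step 5: correct position 4: c_4 = r_4 − e = 2 − 7 ≡ 6 (mod 11). Hence c = [4, 5, 0, 6, 7].
  Check: interpolating c through the α_i gives m(x) = 8 + 3·x (degree < 2) with m(α_i) = c_i for every i, so c is indeed a codeword.


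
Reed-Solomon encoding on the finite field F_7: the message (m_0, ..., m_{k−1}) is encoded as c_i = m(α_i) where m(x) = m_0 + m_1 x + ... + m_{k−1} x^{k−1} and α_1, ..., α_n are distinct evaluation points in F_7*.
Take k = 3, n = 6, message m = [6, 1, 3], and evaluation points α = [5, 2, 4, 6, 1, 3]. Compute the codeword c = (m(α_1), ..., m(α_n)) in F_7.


c = [2, 6, 2, 1, 3, 1]

Message polynomial: m(x) = 6 + 1·x + 3·x^2 (mod 7).
For each evaluation point α_i, compute m(α_i) mod 7:
  α_1 = 5: Horner steps 3 → 2 → 2, so m(5) = 2.
  α_2 = 2: Horner steps 3 → 0 → 6, so m(2) = 6.
  α_3 = 4: Horner steps 3 → 6 → 2, so m(4) = 2.
  α_4 = 6: Horner steps 3 → 5 → 1, so m(6) = 1.
  α_5 = 1: Horner steps 3 → 4 → 3, so m(1) = 3.
  α_6 = 3: Horner steps 3 → 3 → 1, so m(3) = 1.
Codeword c = [2, 6, 2, 1, 3, 1] ∈ F_7^6.


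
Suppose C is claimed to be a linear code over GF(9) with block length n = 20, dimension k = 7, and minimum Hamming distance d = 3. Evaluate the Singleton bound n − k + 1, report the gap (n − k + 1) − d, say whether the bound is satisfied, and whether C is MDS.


Singleton RHS = n − k + 1 = 14, slack = 11, bound satisfied, not MDS.

Singleton bound: d ≤ n − k + 1.
Here n = 20, k = 7, so n − k + 1 = 14.
Given d = 3, check d ≤ 14: YES.
Slack = (n − k + 1) − d = 11.
The code is NOT MDS (slack = 11 > 0).
Description: the claimed parameters are [20, 7, 3]_9; such a code would be non-MDS.


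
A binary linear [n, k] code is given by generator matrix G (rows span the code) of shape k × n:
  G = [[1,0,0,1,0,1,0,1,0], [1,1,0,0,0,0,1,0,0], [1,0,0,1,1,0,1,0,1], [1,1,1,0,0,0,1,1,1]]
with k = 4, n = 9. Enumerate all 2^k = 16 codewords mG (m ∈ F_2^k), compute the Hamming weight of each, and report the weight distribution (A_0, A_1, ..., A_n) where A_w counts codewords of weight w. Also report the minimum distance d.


Weight distribution: A_0 = 1, A_3 = 2, A_4 = 3, A_5 = 6, A_6 = 4. Minimum distance d = 3.

Enumerate all 2^4 = 16 messages m ∈ F_2^4.
For each, compute codeword c = mG in F_2^9, then tally its weight.
  m = 0000 → c = 000000000, weight = 0.
  m = 1000 → c = 100101010, weight = 4.
  m = 0100 → c = 110000100, weight = 3.
  m = 1100 → c = 010101110, weight = 5.
  m = 0010 → c = 100110101, weight = 5.
  m = 1010 → c = 000011111, weight = 5.
  m = 0110 → c = 010110001, weight = 4.
  m = 1110 → c = 110011011, weight = 6.
  m = 0001 → c = 111000111, weight = 6.
  m = 1001 → c = 011101101, weight = 6.
  m = 0101 → c = 001000011, weight = 3.
  m = 1101 → c = 101101001, weight = 5.
  m = 0011 → c = 011110010, weight = 5.
  m = 1011 → c = 111011000, weight = 5.
  m = 0111 → c = 101110110, weight = 6.
  m = 1111 → c = 001011100, weight = 4.
Tally weights:
  weight 0: 1 codewords.
  weight 3: 2 codewords.
  weight 4: 3 codewords.
  weight 5: 6 codewords.
  weight 6: 4 codewords.
Minimum distance d = smallest w > 0 with A_w > 0 = 3.
Sanity: Σ A_w = 16 = 2^4 = 16 ✓.


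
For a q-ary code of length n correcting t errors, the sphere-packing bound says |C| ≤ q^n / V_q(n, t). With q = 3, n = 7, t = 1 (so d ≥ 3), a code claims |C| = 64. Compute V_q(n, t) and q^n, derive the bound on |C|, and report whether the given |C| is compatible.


V_q(n, t) = 15, q^n = 2187, Hamming bound = 145, |C| = 64 ≤ bound (satisfied).

Step 1: Compute V_q(n, t) = Σ_{j=0}^1 C(n, j) (q−1)^j.
  j = 0: C(7,0)·(2)^0 = 1·1 = 1.
  j = 1: C(7,1)·(2)^1 = 7·2 = 14.
  V_q(n, t) = 1 + 14 = 15.
Step 2: q^n = 3^7 = 2187.
Step 3: Hamming bound ⌊q^n / V_q(n,t)⌋ = ⌊2187/15⌋ = 145.
Step 4: Compare |C| = 64 to 145: satisfied.
The claimed |C| lies below the Hamming bound.


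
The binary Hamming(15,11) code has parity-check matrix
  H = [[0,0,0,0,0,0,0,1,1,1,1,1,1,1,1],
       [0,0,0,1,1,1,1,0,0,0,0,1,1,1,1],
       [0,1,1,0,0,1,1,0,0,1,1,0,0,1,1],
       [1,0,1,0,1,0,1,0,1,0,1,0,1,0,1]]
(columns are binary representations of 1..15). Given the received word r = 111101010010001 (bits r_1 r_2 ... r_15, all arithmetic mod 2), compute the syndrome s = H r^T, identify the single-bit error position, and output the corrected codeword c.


s = (1, 1, 1, 0)^T, error position = 14, corrected codeword c = 111101010010011

Compute s = H r^T mod 2 one row at a time:
  s_1 = 1 + 0 + 0 + 1 + 0 + 0 + 0 + 1 = 3 ≡ 1 (mod 2).
  s_2 = 1 + 0 + 1 + 0 + 0 + 0 + 0 + 1 = 3 ≡ 1 (mod 2).
  s_3 = 1 + 1 + 1 + 0 + 0 + 1 + 0 + 1 = 5 ≡ 1 (mod 2).
  s_4 = 1 + 1 + 0 + 0 + 0 + 1 + 0 + 1 = 4 ≡ 0 (mod 2).
s = (1, 1, 1, 0)^T — this equals column 14 of H (binary 1110), so error is at position 14.
Correct: flip bit 14 of r = 111101010010001 to get c = 111101010010011.


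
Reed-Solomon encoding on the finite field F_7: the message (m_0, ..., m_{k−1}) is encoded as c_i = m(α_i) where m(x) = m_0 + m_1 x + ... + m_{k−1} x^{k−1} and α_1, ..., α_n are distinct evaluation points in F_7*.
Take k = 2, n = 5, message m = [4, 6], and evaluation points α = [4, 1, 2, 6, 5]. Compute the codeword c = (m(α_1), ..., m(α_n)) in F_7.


c = [0, 3, 2, 5, 6]

Message polynomial: m(x) = 4 + 6·x (mod 7).
For each evaluation point α_i, compute m(α_i) mod 7:
  α_1 = 4: Horner steps 6 → 0, so m(4) = 0.
  α_2 = 1: Horner steps 6 → 3, so m(1) = 3.
  α_3 = 2: Horner steps 6 → 2, so m(2) = 2.
  α_4 = 6: Horner steps 6 → 5, so m(6) = 5.
  α_5 = 5: Horner steps 6 → 6, so m(5) = 6.
Codeword c = [0, 3, 2, 5, 6] ∈ F_7^5.


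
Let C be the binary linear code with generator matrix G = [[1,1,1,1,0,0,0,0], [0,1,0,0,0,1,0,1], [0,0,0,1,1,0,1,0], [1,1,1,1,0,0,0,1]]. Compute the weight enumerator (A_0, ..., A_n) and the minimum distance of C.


Weight distribution: A_0 = 1, A_1 = 1, A_2 = 1, A_3 = 2, A_4 = 3, A_5 = 5, A_6 = 3. Minimum distance d = 1.

Enumerate all 2^4 = 16 messages m ∈ F_2^4.
For each, compute codeword c = mG in F_2^8, then tally its weight.
  m = 0000 → c = 00000000, weight = 0.
  m = 1000 → c = 11110000, weight = 4.
  m = 0100 → c = 01000101, weight = 3.
  m = 1100 → c = 10110101, weight = 5.
  m = 0010 → c = 00011010, weight = 3.
  m = 1010 → c = 11101010, weight = 5.
  m = 0110 → c = 01011111, weight = 6.
  m = 1110 → c = 10101111, weight = 6.
  m = 0001 → c = 11110001, weight = 5.
  m = 1001 → c = 00000001, weight = 1.
  m = 0101 → c = 10110100, weight = 4.
  m = 1101 → c = 01000100, weight = 2.
  m = 0011 → c = 11101011, weight = 6.
  m = 1011 → c = 00011011, weight = 4.
  m = 0111 → c = 10101110, weight = 5.
  m = 1111 → c = 01011110, weight = 5.
Tally weights:
  weight 0: 1 codewords.
  weight 1: 1 codewords.
  weight 2: 1 codewords.
  weight 3: 2 codewords.
  weight 4: 3 codewords.
  weight 5: 5 codewords.
  weight 6: 3 codewords.
Minimum distance d = smallest w > 0 with A_w > 0 = 1.
Sanity: Σ A_w = 16 = 2^4 = 16 ✓.


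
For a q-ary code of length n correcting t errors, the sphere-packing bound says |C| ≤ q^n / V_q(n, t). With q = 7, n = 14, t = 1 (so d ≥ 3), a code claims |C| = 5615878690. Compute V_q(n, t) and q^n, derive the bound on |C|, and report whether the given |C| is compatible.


V_q(n, t) = 85, q^n = 678223072849, Hamming bound = 7979094974, |C| = 5615878690 ≤ bound (satisfied).

Step 1: Compute V_q(n, t) = Σ_{j=0}^1 C(n, j) (q−1)^j.
  j = 0: C(14,0)·(6)^0 = 1·1 = 1.
  j = 1: C(14,1)·(6)^1 = 14·6 = 84.
  V_q(n, t) = 1 + 84 = 85.
Step 2: q^n = 7^14 = 678223072849.
Step 3: Hamming bound ⌊q^n / V_q(n,t)⌋ = ⌊678223072849/85⌋ = 7979094974.
Step 4: Compare |C| = 5615878690 to 7979094974: satisfied.
The claimed |C| lies below the Hamming bound.


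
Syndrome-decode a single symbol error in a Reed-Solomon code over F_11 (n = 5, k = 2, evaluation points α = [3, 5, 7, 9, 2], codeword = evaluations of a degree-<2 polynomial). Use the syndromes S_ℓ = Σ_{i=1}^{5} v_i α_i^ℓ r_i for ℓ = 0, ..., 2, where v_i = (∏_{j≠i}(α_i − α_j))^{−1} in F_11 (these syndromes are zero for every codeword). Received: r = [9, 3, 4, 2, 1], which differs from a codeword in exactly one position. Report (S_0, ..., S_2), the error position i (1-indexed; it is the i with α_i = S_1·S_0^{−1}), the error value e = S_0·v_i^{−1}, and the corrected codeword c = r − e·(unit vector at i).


S = (5, 2, 3), error at position 3, error magnitude e = 7, c = [9, 3, 8, 2, 1].

Step 1: column multipliers v_i = (∏_{j≠i}(α_i − α_j))^{−1} mod 11.
  i = 1 (α = 3): (3−5)(3−7)(3−9)(3−2) = (−2)·(−4)·(−6)·1 = −48 ≡ 7, so v_1 = 7^{−1} = 8 (mod 11).
  i = 2 (α = 5): (5−3)(5−7)(5−9)(5−2) = 2·(−2)·(−4)·3 = 48 ≡ 4, so v_2 = 4^{−1} = 3 (mod 11).
  i = 3 (α = 7): (7−3)(7−5)(7−9)(7−2) = 4·2·(−2)·5 = −80 ≡ 8, so v_3 = 8^{−1} = 7 (mod 11).
  i = 4 (α = 9): (9−3)(9−5)(9−7)(9−2) = 6·4·2·7 = 336 ≡ 6, so v_4 = 6^{−1} = 2 (mod 11).
  i = 5 (α = 2): (2−3)(2−5)(2−7)(2−9) = (−1)·(−3)·(−5)·(−7) = 105 ≡ 6, so v_5 = 6^{−1} = 2 (mod 11).
  v = [8, 3, 7, 2, 2].
Step 2: syndromes of r = [9, 3, 4, 2, 1] (all sums mod 11).
  S_0 = Σ v_i r_i = 8·9 + 3·3 + 7·4 + 2·2 + 2·1 = 115 ≡ 5.
  S_1 = Σ v_i α_i r_i = 8·3·9 + 3·5·3 + 7·7·4 + 2·9·2 + 2·2·1 = 497 ≡ 2.
  α_i^2 mod 11 = [9, 3, 5, 4, 4].
  S_2 = Σ v_i α_i^2 r_i = 8·9·9 + 3·3·3 + 7·5·4 + 2·4·2 + 2·4·1 = 839 ≡ 3.
  S = (5, 2, 3) ≠ 0, so r is not a codeword (an error is present).
Step 3: locate the error. For a single error e at position i, S_ℓ = v_i·e·α_i^ℓ, so α_err = S_1/S_0.
  S_0^{−1} = 5^{−1} = 9 (mod 11), so α_err = 2·9 = 18 ≡ 7 = α_3. Error position i = 3.
  Consistency check: S_2/S_1 = 3·6 = 18 ≡ 7 = α_err ✓ (single-error assumption holds).
Step 4: error magnitude e = S_0/v_3 = S_0·∏_{j≠3}(α_3 − α_j) = 5·8 = 40 ≡ 7 (mod 11).
Step 5: correct position 3: c_3 = r_3 − e = 4 − 7 ≡ 8 (mod 11). Hence c = [9, 3, 8, 2, 1].
  Check: interpolating c through the α_i gives m(x) = 7 + 8·x (degree < 2) with m(α_i) = c_i for every i, so c is indeed a codeword.


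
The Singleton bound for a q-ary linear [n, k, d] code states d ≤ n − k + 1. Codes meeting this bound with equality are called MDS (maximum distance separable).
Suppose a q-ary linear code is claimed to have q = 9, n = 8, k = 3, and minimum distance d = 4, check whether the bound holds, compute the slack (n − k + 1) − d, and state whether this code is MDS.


Singleton RHS = n − k + 1 = 6, slack = 2, bound satisfied, not MDS.

Singleton bound: d ≤ n − k + 1.
Here n = 8, k = 3, so n − k + 1 = 6.
Given d = 4, check d ≤ 6: YES.
Slack = (n − k + 1) − d = 2.
The code is NOT MDS (slack = 2 > 0).
Description: the claimed parameters are [8, 3, 4]_9; such a code would be non-MDS.


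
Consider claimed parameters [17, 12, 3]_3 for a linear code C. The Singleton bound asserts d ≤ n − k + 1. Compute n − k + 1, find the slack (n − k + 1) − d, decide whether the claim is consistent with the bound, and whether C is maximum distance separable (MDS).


Singleton RHS = n − k + 1 = 6, slack = 3, bound satisfied, not MDS.

Singleton bound: d ≤ n − k + 1.
Here n = 17, k = 12, so n − k + 1 = 6.
Given d = 3, check d ≤ 6: YES.
Slack = (n − k + 1) − d = 3.
The code is NOT MDS (slack = 3 > 0).
Description: the claimed parameters are [17, 12, 3]_3; such a code would be non-MDS.


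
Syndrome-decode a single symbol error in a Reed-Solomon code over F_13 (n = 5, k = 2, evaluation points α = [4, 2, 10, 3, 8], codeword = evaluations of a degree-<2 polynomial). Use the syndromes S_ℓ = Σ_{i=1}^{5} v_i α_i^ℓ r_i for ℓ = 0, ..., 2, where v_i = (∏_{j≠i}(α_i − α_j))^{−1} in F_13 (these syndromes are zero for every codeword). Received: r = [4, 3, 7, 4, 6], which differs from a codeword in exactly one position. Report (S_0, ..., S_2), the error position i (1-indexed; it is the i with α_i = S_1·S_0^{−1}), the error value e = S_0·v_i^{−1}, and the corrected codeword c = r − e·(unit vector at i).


S = (5, 2, 6), error at position 4, error magnitude e = 7, c = [4, 3, 7, 10, 6].

Step 1: column multipliers v_i = (∏_{j≠i}(α_i − α_j))^{−1} mod 13.
  i = 1 (α = 4): (4−2)(4−10)(4−3)(4−8) = 2·(−6)·1·(−4) = 48 ≡ 9, so v_1 = 9^{−1} = 3 (mod 13).
  i = 2 (α = 2): (2−4)(2−10)(2−3)(2−8) = (−2)·(−8)·(−1)·(−6) = 96 ≡ 5, so v_2 = 5^{−1} = 8 (mod 13).
  i = 3 (α = 10): (10−4)(10−2)(10−3)(10−8) = 6·8·7·2 = 672 ≡ 9, so v_3 = 9^{−1} = 3 (mod 13).
  i = 4 (α = 3): (3−4)(3−2)(3−10)(3−8) = (−1)·1·(−7)·(−5) = −35 ≡ 4, so v_4 = 4^{−1} = 10 (mod 13).
  i = 5 (α = 8): (8−4)(8−2)(8−10)(8−3) = 4·6·(−2)·5 = −240 ≡ 7, so v_5 = 7^{−1} = 2 (mod 13).
  v = [3, 8, 3, 10, 2].
Step 2: syndromes of r = [4, 3, 7, 4, 6] (all sums mod 13).
  S_0 = Σ v_i r_i = 3·4 + 8·3 + 3·7 + 10·4 + 2·6 = 109 ≡ 5.
  S_1 = Σ v_i α_i r_i = 3·4·4 + 8·2·3 + 3·10·7 + 10·3·4 + 2·8·6 = 522 ≡ 2.
  α_i^2 mod 13 = [3, 4, 9, 9, 12].
  S_2 = Σ v_i α_i^2 r_i = 3·3·4 + 8·4·3 + 3·9·7 + 10·9·4 + 2·12·6 = 825 ≡ 6.
  S = (5, 2, 6) ≠ 0, so r is not a codeword (an error is present).
Step 3: locate the error. For a single error e at position i, S_ℓ = v_i·e·α_i^ℓ, so α_err = S_1/S_0.
  S_0^{−1} = 5^{−1} = 8 (mod 13), so α_err = 2·8 = 16 ≡ 3 = α_4. Error position i = 4.
  Consistency check: S_2/S_1 = 6·7 = 42 ≡ 3 = α_err ✓ (single-error assumption holds).
Step 4: error magnitude e = S_0/v_4 = S_0·∏_{j≠4}(α_4 − α_j) = 5·4 = 20 ≡ 7 (mod 13).
Step 5: correct position 4: c_4 = r_4 − e = 4 − 7 ≡ 10 (mod 13). Hence c = [4, 3, 7, 10, 6].
  Check: interpolating c through the α_i gives m(x) = 2 + 7·x (degree < 2) with m(α_i) = c_i for every i, so c is indeed a codeword.


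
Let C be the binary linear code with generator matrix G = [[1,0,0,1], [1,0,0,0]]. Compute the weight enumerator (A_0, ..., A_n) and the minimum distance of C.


Weight distribution: A_0 = 1, A_1 = 2, A_2 = 1. Minimum distance d = 1.

Enumerate all 2^2 = 4 messages m ∈ F_2^2.
For each, compute codeword c = mG in F_2^4, then tally its weight.
  m = 00 → c = 0000, weight = 0.
  m = 10 → c = 1001, weight = 2.
  m = 01 → c = 1000, weight = 1.
  m = 11 → c = 0001, weight = 1.
Tally weights:
  weight 0: 1 codewords.
  weight 1: 2 codewords.
  weight 2: 1 codewords.
Minimum distance d = smallest w > 0 with A_w > 0 = 1.
Sanity: Σ A_w = 4 = 2^2 = 4 ✓.


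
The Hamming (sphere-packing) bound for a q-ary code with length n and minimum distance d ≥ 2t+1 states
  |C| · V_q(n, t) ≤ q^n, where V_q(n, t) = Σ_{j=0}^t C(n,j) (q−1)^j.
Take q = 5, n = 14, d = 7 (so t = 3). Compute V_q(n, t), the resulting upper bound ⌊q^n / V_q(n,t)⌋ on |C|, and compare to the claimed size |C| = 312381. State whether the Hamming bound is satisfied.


V_q(n, t) = 24809, q^n = 6103515625, Hamming bound = 246020, |C| = 312381 > bound (violated).

Step 1: Compute V_q(n, t) = Σ_{j=0}^3 C(n, j) (q−1)^j.
  j = 0: C(14,0)·(4)^0 = 1·1 = 1.
  j = 1: C(14,1)·(4)^1 = 14·4 = 56.
  j = 2: C(14,2)·(4)^2 = 91·16 = 1456.
  j = 3: C(14,3)·(4)^3 = 364·64 = 23296.
  V_q(n, t) = 1 + 56 + 1456 + 23296 = 24809.
Step 2: q^n = 5^14 = 6103515625.
Step 3: Hamming bound ⌊q^n / V_q(n,t)⌋ = ⌊6103515625/24809⌋ = 246020.
Step 4: Compare |C| = 312381 to 246020: violated.
The claimed |C| lies above the Hamming bound, so no 5-ary code of length 14 with d ≥ 7 can have 312381 codewords.


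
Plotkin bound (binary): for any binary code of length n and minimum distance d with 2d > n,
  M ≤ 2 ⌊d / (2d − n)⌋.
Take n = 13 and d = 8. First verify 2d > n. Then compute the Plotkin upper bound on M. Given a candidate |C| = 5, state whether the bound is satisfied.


Plotkin bound M ≤ 4; given |C| = 5 > bound (violated).

Check applicability: 2d = 16, n = 13.
2d − n = 3 > 0, so Plotkin applies.
Compute d/(2d−n) = 8/3 ≈ 2.6667.
⌊d/(2d−n)⌋ = 2.
Plotkin bound: M ≤ 2·2 = 4.
Given |C| = 5, check: VIOLATED.
This |C| is above the Plotkin bound, so no binary code with n = 13, d = 8 and 5 codewords exists.


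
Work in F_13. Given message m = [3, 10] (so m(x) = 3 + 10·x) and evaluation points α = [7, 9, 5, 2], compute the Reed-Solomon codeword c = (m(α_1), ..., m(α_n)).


c = [8, 2, 1, 10]

Message polynomial: m(x) = 3 + 10·x (mod 13).
For each evaluation point α_i, compute m(α_i) mod 13:
  α_1 = 7: Horner steps 10 → 8, so m(7) = 8.
  α_2 = 9: Horner steps 10 → 2, so m(9) = 2.
  α_3 = 5: Horner steps 10 → 1, so m(5) = 1.
  α_4 = 2: Horner steps 10 → 10, so m(2) = 10.
Codeword c = [8, 2, 1, 10] ∈ F_13^4.


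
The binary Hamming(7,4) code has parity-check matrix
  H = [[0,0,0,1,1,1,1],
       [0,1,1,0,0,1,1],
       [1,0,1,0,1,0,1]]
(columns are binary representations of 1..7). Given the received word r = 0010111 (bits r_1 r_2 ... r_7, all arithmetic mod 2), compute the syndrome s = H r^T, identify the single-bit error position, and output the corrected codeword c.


s = (1, 1, 1)^T, error position = 7, corrected codeword c = 0010110

Compute s = H r^T mod 2 one row at a time:
  s_1 = 0 + 1 + 1 + 1 = 3 ≡ 1 (mod 2).
  s_2 = 0 + 1 + 1 + 1 = 3 ≡ 1 (mod 2).
  s_3 = 0 + 1 + 1 + 1 = 3 ≡ 1 (mod 2).
s = (1, 1, 1)^T — this equals column 7 of H (binary 111), so error is at position 7.
Correct: flip bit 7 of r = 0010111 to get c = 0010110.


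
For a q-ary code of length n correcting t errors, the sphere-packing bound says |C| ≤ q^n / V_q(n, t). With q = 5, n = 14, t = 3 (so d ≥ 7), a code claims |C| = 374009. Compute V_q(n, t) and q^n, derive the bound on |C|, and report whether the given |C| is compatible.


V_q(n, t) = 24809, q^n = 6103515625, Hamming bound = 246020, |C| = 374009 > bound (violated).

Step 1: Compute V_q(n, t) = Σ_{j=0}^3 C(n, j) (q−1)^j.
  j = 0: C(14,0)·(4)^0 = 1·1 = 1.
  j = 1: C(14,1)·(4)^1 = 14·4 = 56.
  j = 2: C(14,2)·(4)^2 = 91·16 = 1456.
  j = 3: C(14,3)·(4)^3 = 364·64 = 23296.
  V_q(n, t) = 1 + 56 + 1456 + 23296 = 24809.
Step 2: q^n = 5^14 = 6103515625.
Step 3: Hamming bound ⌊q^n / V_q(n,t)⌋ = ⌊6103515625/24809⌋ = 246020.
Step 4: Compare |C| = 374009 to 246020: violated.
The claimed |C| lies above the Hamming bound, so no 5-ary code of length 14 with d ≥ 7 can have 374009 codewords.


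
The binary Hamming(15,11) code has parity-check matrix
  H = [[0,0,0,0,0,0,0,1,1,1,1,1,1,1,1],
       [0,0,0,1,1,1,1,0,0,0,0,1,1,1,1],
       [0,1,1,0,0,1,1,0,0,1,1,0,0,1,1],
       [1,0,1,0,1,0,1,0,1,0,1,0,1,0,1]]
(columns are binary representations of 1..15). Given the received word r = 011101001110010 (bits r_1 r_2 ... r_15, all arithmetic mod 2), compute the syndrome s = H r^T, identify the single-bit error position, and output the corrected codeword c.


s = (0, 1, 0, 1)^T, error position = 5, corrected codeword c = 011111001110010

Compute s = H r^T mod 2 one row at a time:
  s_1 = 0 + 1 + 1 + 1 + 0 + 0 + 1 + 0 = 4 ≡ 0 (mod 2).
  s_2 = 1 + 0 + 1 + 0 + 0 + 0 + 1 + 0 = 3 ≡ 1 (mod 2).
  s_3 = 1 + 1 + 1 + 0 + 1 + 1 + 1 + 0 = 6 ≡ 0 (mod 2).
  s_4 = 0 + 1 + 0 + 0 + 1 + 1 + 0 + 0 = 3 ≡ 1 (mod 2).
s = (0, 1, 0, 1)^T — this equals column 5 of H (binary 0101), so error is at position 5.
Correct: flip bit 5 of r = 011101001110010 to get c = 011111001110010.


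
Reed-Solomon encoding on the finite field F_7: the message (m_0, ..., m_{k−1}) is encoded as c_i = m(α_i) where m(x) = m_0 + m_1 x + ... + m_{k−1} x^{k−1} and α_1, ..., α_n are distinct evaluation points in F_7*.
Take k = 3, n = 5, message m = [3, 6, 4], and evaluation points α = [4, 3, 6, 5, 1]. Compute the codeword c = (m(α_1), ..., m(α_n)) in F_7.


c = [0, 1, 1, 0, 6]

Message polynomial: m(x) = 3 + 6·x + 4·x^2 (mod 7).
For each evaluation point α_i, compute m(α_i) mod 7:
  α_1 = 4: Horner steps 4 → 1 → 0, so m(4) = 0.
  α_2 = 3: Horner steps 4 → 4 → 1, so m(3) = 1.
  α_3 = 6: Horner steps 4 → 2 → 1, so m(6) = 1.
  α_4 = 5: Horner steps 4 → 5 → 0, so m(5) = 0.
  α_5 = 1: Horner steps 4 → 3 → 6, so m(1) = 6.
Codeword c = [0, 1, 1, 0, 6] ∈ F_7^5.


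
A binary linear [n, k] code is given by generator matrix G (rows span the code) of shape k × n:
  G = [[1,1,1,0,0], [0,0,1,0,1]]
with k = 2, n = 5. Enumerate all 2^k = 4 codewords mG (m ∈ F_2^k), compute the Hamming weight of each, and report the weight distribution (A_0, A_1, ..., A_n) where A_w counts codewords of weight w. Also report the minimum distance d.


Weight distribution: A_0 = 1, A_2 = 1, A_3 = 2. Minimum distance d = 2.

Enumerate all 2^2 = 4 messages m ∈ F_2^2.
For each, compute codeword c = mG in F_2^5, then tally its weight.
  m = 00 → c = 00000, weight = 0.
  m = 10 → c = 11100, weight = 3.
  m = 01 → c = 00101, weight = 2.
  m = 11 → c = 11001, weight = 3.
Tally weights:
  weight 0: 1 codewords.
  weight 2: 1 codewords.
  weight 3: 2 codewords.
Minimum distance d = smallest w > 0 with A_w > 0 = 2.
Sanity: Σ A_w = 4 = 2^2 = 4 ✓.


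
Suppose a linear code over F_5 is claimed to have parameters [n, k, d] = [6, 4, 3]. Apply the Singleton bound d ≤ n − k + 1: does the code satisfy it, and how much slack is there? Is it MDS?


Singleton RHS = n − k + 1 = 3, slack = 0, bound satisfied, MDS.

Singleton bound: d ≤ n − k + 1.
Here n = 6, k = 4, so n − k + 1 = 3.
Given d = 3, check d ≤ 3: YES.
Slack = (n − k + 1) − d = 0.
The code is MDS (slack = 0).
Description: the claimed parameters are [6, 4, 3]_5; such a code would be MDS (meets Singleton bound).


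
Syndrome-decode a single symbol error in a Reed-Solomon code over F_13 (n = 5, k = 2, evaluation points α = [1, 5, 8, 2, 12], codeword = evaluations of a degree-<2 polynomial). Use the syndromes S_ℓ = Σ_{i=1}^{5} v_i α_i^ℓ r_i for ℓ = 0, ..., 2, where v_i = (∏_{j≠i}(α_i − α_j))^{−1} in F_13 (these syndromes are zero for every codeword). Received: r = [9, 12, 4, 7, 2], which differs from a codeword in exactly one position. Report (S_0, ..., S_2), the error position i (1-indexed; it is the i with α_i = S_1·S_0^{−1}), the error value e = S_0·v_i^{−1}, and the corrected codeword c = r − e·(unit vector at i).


S = (11, 11, 11), error at position 1, error magnitude e = 8, c = [1, 12, 4, 7, 2].

Step 1: column multipliers v_i = (∏_{j≠i}(α_i − α_j))^{−1} mod 13.
  i = 1 (α = 1): (1−5)(1−8)(1−2)(1−12) = (−4)·(−7)·(−1)·(−11) = 308 ≡ 9, so v_1 = 9^{−1} = 3 (mod 13).
  i = 2 (α = 5): (5−1)(5−8)(5−2)(5−12) = 4·(−3)·3·(−7) = 252 ≡ 5, so v_2 = 5^{−1} = 8 (mod 13).
  i = 3 (α = 8): (8−1)(8−5)(8−2)(8−12) = 7·3·6·(−4) = −504 ≡ 3, so v_3 = 3^{−1} = 9 (mod 13).
  i = 4 (α = 2): (2−1)(2−5)(2−8)(2−12) = 1·(−3)·(−6)·(−10) = −180 ≡ 2, so v_4 = 2^{−1} = 7 (mod 13).
  i = 5 (α = 12): (12−1)(12−5)(12−8)(12−2) = 11·7·4·10 = 3080 ≡ 12, so v_5 = 12^{−1} = 12 (mod 13).
  v = [3, 8, 9, 7, 12].
Step 2: syndromes of r = [9, 12, 4, 7, 2] (all sums mod 13).
  S_0 = Σ v_i r_i = 3·9 + 8·12 + 9·4 + 7·7 + 12·2 = 232 ≡ 11.
  S_1 = Σ v_i α_i r_i = 3·1·9 + 8·5·12 + 9·8·4 + 7·2·7 + 12·12·2 = 1181 ≡ 11.
  α_i^2 mod 13 = [1, 12, 12, 4, 1].
  S_2 = Σ v_i α_i^2 r_i = 3·1·9 + 8·12·12 + 9·12·4 + 7·4·7 + 12·1·2 = 1831 ≡ 11.
  S = (11, 11, 11) ≠ 0, so r is not a codeword (an error is present).
Step 3: locate the error. For a single error e at position i, S_ℓ = v_i·e·α_i^ℓ, so α_err = S_1/S_0.
  S_0^{−1} = 11^{−1} = 6 (mod 13), so α_err = 11·6 = 66 ≡ 1 = α_1. Error position i = 1.
  Consistency check: S_2/S_1 = 11·6 = 66 ≡ 1 = α_err ✓ (single-error assumption holds).
Step 4: error magnitude e = S_0/v_1 = S_0·∏_{j≠1}(α_1 − α_j) = 11·9 = 99 ≡ 8 (mod 13).
Step 5: correct position 1: c_1 = r_1 − e = 9 − 8 ≡ 1 (mod 13). Hence c = [1, 12, 4, 7, 2].
  Check: interpolating c through the α_i gives m(x) = 8 + 6·x (degree < 2) with m(α_i) = c_i for every i, so c is indeed a codeword.


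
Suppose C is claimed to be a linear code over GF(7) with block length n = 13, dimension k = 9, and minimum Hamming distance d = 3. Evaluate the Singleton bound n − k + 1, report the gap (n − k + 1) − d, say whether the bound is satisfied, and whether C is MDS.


Singleton RHS = n − k + 1 = 5, slack = 2, bound satisfied, not MDS.

Singleton bound: d ≤ n − k + 1.
Here n = 13, k = 9, so n − k + 1 = 5.
Given d = 3, check d ≤ 5: YES.
Slack = (n − k + 1) − d = 2.
The code is NOT MDS (slack = 2 > 0).
Description: the claimed parameters are [13, 9, 3]_7; such a code would be non-MDS.


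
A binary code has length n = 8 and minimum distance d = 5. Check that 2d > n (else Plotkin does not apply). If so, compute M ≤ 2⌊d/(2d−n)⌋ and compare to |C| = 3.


Plotkin bound M ≤ 4; given |C| = 3 ≤ bound (satisfied).

Check applicability: 2d = 10, n = 8.
2d − n = 2 > 0, so Plotkin applies.
Compute d/(2d−n) = 5/2 ≈ 2.5000.
⌊d/(2d−n)⌋ = 2.
Plotkin bound: M ≤ 2·2 = 4.
Given |C| = 3, check: satisfied.
This |C| is below the Plotkin bound.


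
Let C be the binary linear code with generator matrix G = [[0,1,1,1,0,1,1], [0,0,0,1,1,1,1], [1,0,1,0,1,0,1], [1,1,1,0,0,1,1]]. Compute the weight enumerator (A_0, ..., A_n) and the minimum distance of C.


Weight distribution: A_0 = 1, A_2 = 2, A_3 = 4, A_4 = 5, A_5 = 4. Minimum distance d = 2.

Enumerate all 2^4 = 16 messages m ∈ F_2^4.
For each, compute codeword c = mG in F_2^7, then tally its weight.
  m = 0000 → c = 0000000, weight = 0.
  m = 1000 → c = 0111011, weight = 5.
  m = 0100 → c = 0001111, weight = 4.
  m = 1100 → c = 0110100, weight = 3.
  m = 0010 → c = 1010101, weight = 4.
  m = 1010 → c = 1101110, weight = 5.
  m = 0110 → c = 1011010, weight = 4.
  m = 1110 → c = 1100001, weight = 3.
  m = 0001 → c = 1110011, weight = 5.
  m = 1001 → c = 1001000, weight = 2.
  m = 0101 → c = 1111100, weight = 5.
  m = 1101 → c = 1000111, weight = 4.
  m = 0011 → c = 0100110, weight = 3.
  m = 1011 → c = 0011101, weight = 4.
  m = 0111 → c = 0101001, weight = 3.
  m = 1111 → c = 0010010, weight = 2.
Tally weights:
  weight 0: 1 codewords.
  weight 2: 2 codewords.
  weight 3: 4 codewords.
  weight 4: 5 codewords.
  weight 5: 4 codewords.
Minimum distance d = smallest w > 0 with A_w > 0 = 2.
Sanity: Σ A_w = 16 = 2^4 = 16 ✓.


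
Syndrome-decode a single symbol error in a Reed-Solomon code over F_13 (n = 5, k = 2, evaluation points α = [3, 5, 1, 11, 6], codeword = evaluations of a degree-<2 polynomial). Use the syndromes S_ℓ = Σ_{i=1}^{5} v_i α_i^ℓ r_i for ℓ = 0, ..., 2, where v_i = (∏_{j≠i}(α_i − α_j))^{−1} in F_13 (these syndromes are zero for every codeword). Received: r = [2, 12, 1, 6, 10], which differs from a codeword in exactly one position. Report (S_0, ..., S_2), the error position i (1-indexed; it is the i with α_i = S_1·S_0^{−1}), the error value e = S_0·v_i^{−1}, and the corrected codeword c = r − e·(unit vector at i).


S = (1, 5, 12), error at position 2, error magnitude e = 9, c = [2, 3, 1, 6, 10].

Step 1: column multipliers v_i = (∏_{j≠i}(α_i − α_j))^{−1} mod 13.
  i = 1 (α = 3): (3−5)(3−1)(3−11)(3−6) = (−2)·2·(−8)·(−3) = −96 ≡ 8, so v_1 = 8^{−1} = 5 (mod 13).
  i = 2 (α = 5): (5−3)(5−1)(5−11)(5−6) = 2·4·(−6)·(−1) = 48 ≡ 9, so v_2 = 9^{−1} = 3 (mod 13).
  i = 3 (α = 1): (1−3)(1−5)(1−11)(1−6) = (−2)·(−4)·(−10)·(−5) = 400 ≡ 10, so v_3 = 10^{−1} = 4 (mod 13).
  i = 4 (α = 11): (11−3)(11−5)(11−1)(11−6) = 8·6·10·5 = 2400 ≡ 8, so v_4 = 8^{−1} = 5 (mod 13).
  i = 5 (α = 6): (6−3)(6−5)(6−1)(6−11) = 3·1·5·(−5) = −75 ≡ 3, so v_5 = 3^{−1} = 9 (mod 13).
  v = [5, 3, 4, 5, 9].
Step 2: syndromes of r = [2, 12, 1, 6, 10] (all sums mod 13).
  S_0 = Σ v_i r_i = 5·2 + 3·12 + 4·1 + 5·6 + 9·10 = 170 ≡ 1.
  S_1 = Σ v_i α_i r_i = 5·3·2 + 3·5·12 + 4·1·1 + 5·11·6 + 9·6·10 = 1084 ≡ 5.
  α_i^2 mod 13 = [9, 12, 1, 4, 10].
  S_2 = Σ v_i α_i^2 r_i = 5·9·2 + 3·12·12 + 4·1·1 + 5·4·6 + 9·10·10 = 1546 ≡ 12.
  S = (1, 5, 12) ≠ 0, so r is not a codeword (an error is present).
Step 3: locate the error. For a single error e at position i, S_ℓ = v_i·e·α_i^ℓ, so α_err = S_1/S_0.
  S_0^{−1} = 1^{−1} = 1 (mod 13), so α_err = 5·1 = 5 ≡ 5 = α_2. Error position i = 2.
  Consistency check: S_2/S_1 = 12·8 = 96 ≡ 5 = α_err ✓ (single-error assumption holds).
Step 4: error magnitude e = S_0/v_2 = S_0·∏_{j≠2}(α_2 − α_j) = 1·9 = 9 ≡ 9 (mod 13).
Step 5: correct position 2: c_2 = r_2 − e = 12 − 9 ≡ 3 (mod 13). Hence c = [2, 3, 1, 6, 10].
  Check: interpolating c through the α_i gives m(x) = 7 + 7·x (degree < 2) with m(α_i) = c_i for every i, so c is indeed a codeword.


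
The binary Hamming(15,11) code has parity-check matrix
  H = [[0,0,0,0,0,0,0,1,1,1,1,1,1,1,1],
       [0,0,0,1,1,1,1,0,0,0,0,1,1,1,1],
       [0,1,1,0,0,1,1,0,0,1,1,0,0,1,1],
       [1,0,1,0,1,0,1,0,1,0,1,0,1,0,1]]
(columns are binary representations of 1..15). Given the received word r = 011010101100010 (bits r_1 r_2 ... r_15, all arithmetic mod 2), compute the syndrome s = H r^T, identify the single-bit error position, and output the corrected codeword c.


s = (1, 1, 1, 0)^T, error position = 14, corrected codeword c = 011010101100000

Compute s = H r^T mod 2 one row at a time:
  s_1 = 0 + 1 + 1 + 0 + 0 + 0 + 1 + 0 = 3 ≡ 1 (mod 2).
  s_2 = 0 + 1 + 0 + 1 + 0 + 0 + 1 + 0 = 3 ≡ 1 (mod 2).
  s_3 = 1 + 1 + 0 + 1 + 1 + 0 + 1 + 0 = 5 ≡ 1 (mod 2).
  s_4 = 0 + 1 + 1 + 1 + 1 + 0 + 0 + 0 = 4 ≡ 0 (mod 2).
s = (1, 1, 1, 0)^T — this equals column 14 of H (binary 1110), so error is at position 14.
Correct: flip bit 14 of r = 011010101100010 to get c = 011010101100000.


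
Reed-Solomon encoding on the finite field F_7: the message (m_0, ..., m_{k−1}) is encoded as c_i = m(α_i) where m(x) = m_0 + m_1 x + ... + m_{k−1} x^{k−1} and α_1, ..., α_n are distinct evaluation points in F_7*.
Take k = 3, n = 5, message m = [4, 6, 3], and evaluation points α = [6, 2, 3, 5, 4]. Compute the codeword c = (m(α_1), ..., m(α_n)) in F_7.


c = [1, 0, 0, 4, 6]

Message polynomial: m(x) = 4 + 6·x + 3·x^2 (mod 7).
For each evaluation point α_i, compute m(α_i) mod 7:
  α_1 = 6: Horner steps 3 → 3 → 1, so m(6) = 1.
  α_2 = 2: Horner steps 3 → 5 → 0, so m(2) = 0.
  α_3 = 3: Horner steps 3 → 1 → 0, so m(3) = 0.
  α_4 = 5: Horner steps 3 → 0 → 4, so m(5) = 4.
  α_5 = 4: Horner steps 3 → 4 → 6, so m(4) = 6.
Codeword c = [1, 0, 0, 4, 6] ∈ F_7^5.


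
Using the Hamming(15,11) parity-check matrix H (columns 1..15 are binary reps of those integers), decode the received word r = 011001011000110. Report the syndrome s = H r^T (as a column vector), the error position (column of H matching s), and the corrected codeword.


s = (0, 1, 0, 1)^T, error position = 5, corrected codeword c = 011011011000110

Compute s = H r^T mod 2 one row at a time:
  s_1 = 1 + 1 + 0 + 0 + 0 + 1 + 1 + 0 = 4 ≡ 0 (mod 2).
  s_2 = 0 + 0 + 1 + 0 + 0 + 1 + 1 + 0 = 3 ≡ 1 (mod 2).
  s_3 = 1 + 1 + 1 + 0 + 0 + 0 + 1 + 0 = 4 ≡ 0 (mod 2).
  s_4 = 0 + 1 + 0 + 0 + 1 + 0 + 1 + 0 = 3 ≡ 1 (mod 2).
s = (0, 1, 0, 1)^T — this equals column 5 of H (binary 0101), so error is at position 5.
Correct: flip bit 5 of r = 011001011000110 to get c = 011011011000110.


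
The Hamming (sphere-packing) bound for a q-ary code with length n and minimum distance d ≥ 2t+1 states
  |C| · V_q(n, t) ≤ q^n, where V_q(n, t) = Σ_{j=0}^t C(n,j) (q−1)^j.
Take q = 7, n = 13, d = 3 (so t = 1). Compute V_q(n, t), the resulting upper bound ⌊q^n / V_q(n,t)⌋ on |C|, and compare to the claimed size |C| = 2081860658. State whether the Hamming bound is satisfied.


V_q(n, t) = 79, q^n = 96889010407, Hamming bound = 1226443169, |C| = 2081860658 > bound (violated).

Step 1: Compute V_q(n, t) = Σ_{j=0}^1 C(n, j) (q−1)^j.
  j = 0: C(13,0)·(6)^0 = 1·1 = 1.
  j = 1: C(13,1)·(6)^1 = 13·6 = 78.
  V_q(n, t) = 1 + 78 = 79.
Step 2: q^n = 7^13 = 96889010407.
Step 3: Hamming bound ⌊q^n / V_q(n,t)⌋ = ⌊96889010407/79⌋ = 1226443169.
Step 4: Compare |C| = 2081860658 to 1226443169: violated.
The claimed |C| lies above the Hamming bound, so no 7-ary code of length 13 with d ≥ 3 can have 2081860658 codewords.
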